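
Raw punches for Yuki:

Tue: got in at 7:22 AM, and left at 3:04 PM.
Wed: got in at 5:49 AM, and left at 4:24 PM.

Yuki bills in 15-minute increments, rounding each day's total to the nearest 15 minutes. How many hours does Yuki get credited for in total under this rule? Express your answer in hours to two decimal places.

18.25 hours

Tue: 7:22 AM–3:04 PM = 7 h 42 min → rounds to 7 h 45 min
Wed: 5:49 AM–4:24 PM = 10 h 35 min → rounds to 10 h 30 min
Total credited: 18 h 15 min.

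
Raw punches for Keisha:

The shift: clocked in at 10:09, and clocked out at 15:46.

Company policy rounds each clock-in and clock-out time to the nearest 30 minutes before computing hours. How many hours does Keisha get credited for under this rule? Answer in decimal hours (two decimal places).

The shift: in 10:09→10:00, out 15:46→16:00; 6 h 0 min

6.00 hours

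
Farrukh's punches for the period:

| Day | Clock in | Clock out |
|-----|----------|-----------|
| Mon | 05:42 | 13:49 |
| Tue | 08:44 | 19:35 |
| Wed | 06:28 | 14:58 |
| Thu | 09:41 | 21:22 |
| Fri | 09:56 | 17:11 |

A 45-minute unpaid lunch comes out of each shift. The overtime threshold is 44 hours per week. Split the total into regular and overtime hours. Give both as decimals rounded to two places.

Regular 42.65 hours, overtime 0.00 hours

Mon: 05:42–13:49 = 8 h 7 min; less 45 min break → 7 h 22 min
Tue: 08:44–19:35 = 10 h 51 min; less 45 min break → 10 h 6 min
Wed: 06:28–14:58 = 8 h 30 min; less 45 min break → 7 h 45 min
Thu: 09:41–21:22 = 11 h 41 min; less 45 min break → 10 h 56 min
Fri: 09:56–17:11 = 7 h 15 min; less 45 min break → 6 h 30 min
Total worked: 42 h 39 min = 42.65 h.
Threshold 44 h → overtime 0 h 0 min, regular 42 h 39 min.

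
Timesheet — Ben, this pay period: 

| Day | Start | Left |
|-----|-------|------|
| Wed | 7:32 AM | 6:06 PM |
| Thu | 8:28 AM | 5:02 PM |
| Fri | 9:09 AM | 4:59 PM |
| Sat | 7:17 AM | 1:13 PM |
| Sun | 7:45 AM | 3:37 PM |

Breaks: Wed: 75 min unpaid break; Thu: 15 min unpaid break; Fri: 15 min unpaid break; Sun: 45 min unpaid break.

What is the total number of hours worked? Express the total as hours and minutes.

Wed: 7:32 AM–6:06 PM = 10 h 34 min; less 75 min break → 9 h 19 min
Thu: 8:28 AM–5:02 PM = 8 h 34 min; less 15 min break → 8 h 19 min
Fri: 9:09 AM–4:59 PM = 7 h 50 min; less 15 min break → 7 h 35 min
Sat: 7:17 AM–1:13 PM = 5 h 56 min
Sun: 7:45 AM–3:37 PM = 7 h 52 min; less 45 min break → 7 h 7 min
Total: 9 h 19 min + 8 h 19 min + 7 h 35 min + 5 h 56 min + 7 h 7 min = 38 h 16 min.

38 h 16 min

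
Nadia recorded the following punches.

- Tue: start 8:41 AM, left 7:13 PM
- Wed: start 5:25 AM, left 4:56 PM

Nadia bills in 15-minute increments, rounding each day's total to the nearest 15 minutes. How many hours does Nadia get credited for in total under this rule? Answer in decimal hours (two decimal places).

Tue: 8:41 AM–7:13 PM = 10 h 32 min → rounds to 10 h 30 min
Wed: 5:25 AM–4:56 PM = 11 h 31 min → rounds to 11 h 30 min
Total credited: 22 h 0 min.

22.00 hours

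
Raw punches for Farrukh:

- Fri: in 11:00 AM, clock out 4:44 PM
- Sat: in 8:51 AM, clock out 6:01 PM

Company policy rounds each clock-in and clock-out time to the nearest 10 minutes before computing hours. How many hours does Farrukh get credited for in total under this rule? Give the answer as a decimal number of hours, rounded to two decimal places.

14.83 hours

Fri: in 11:00 AM→11:00 AM, out 4:44 PM→4:40 PM; 5 h 40 min
Sat: in 8:51 AM→8:50 AM, out 6:01 PM→6:00 PM; 9 h 10 min
Total credited: 14 h 50 min.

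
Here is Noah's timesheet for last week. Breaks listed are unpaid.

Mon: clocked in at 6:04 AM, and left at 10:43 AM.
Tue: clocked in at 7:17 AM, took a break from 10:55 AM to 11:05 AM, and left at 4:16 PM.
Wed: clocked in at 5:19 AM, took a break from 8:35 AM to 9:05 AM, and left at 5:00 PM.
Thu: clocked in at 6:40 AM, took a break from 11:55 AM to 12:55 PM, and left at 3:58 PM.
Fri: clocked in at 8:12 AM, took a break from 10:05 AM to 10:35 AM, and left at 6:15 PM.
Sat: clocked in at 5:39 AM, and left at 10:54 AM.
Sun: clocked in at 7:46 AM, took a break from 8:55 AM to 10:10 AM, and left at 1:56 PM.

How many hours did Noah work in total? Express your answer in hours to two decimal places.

52.67 hours

Mon: 6:04 AM–10:43 AM = 4 h 39 min
Tue: 7:17 AM–4:16 PM = 8 h 59 min; less 10 min break → 8 h 49 min
Wed: 5:19 AM–5:00 PM = 11 h 41 min; less 30 min break → 11 h 11 min
Thu: 6:40 AM–3:58 PM = 9 h 18 min; less 60 min break → 8 h 18 min
Fri: 8:12 AM–6:15 PM = 10 h 3 min; less 30 min break → 9 h 33 min
Sat: 5:39 AM–10:54 AM = 5 h 15 min
Sun: 7:46 AM–1:56 PM = 6 h 10 min; less 75 min break → 4 h 55 min
Total: 4 h 39 min + 8 h 49 min + 11 h 11 min + 8 h 18 min + 9 h 33 min + 5 h 15 min + 4 h 55 min = 52 h 40 min.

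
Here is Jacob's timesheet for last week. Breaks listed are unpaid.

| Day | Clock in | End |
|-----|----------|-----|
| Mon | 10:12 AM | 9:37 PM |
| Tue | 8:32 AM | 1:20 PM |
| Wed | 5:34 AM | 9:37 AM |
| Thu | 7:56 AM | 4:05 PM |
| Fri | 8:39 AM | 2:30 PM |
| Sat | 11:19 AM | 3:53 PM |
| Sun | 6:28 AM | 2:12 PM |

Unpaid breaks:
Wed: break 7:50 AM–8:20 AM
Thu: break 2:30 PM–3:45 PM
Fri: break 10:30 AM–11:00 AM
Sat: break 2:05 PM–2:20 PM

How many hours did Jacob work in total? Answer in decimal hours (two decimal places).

Mon: 10:12 AM–9:37 PM = 11 h 25 min
Tue: 8:32 AM–1:20 PM = 4 h 48 min
Wed: 5:34 AM–9:37 AM = 4 h 3 min; less 30 min break → 3 h 33 min
Thu: 7:56 AM–4:05 PM = 8 h 9 min; less 75 min break → 6 h 54 min
Fri: 8:39 AM–2:30 PM = 5 h 51 min; less 30 min break → 5 h 21 min
Sat: 11:19 AM–3:53 PM = 4 h 34 min; less 15 min break → 4 h 19 min
Sun: 6:28 AM–2:12 PM = 7 h 44 min
Total: 11 h 25 min + 4 h 48 min + 3 h 33 min + 6 h 54 min + 5 h 21 min + 4 h 19 min + 7 h 44 min = 44 h 4 min.

44.07 hours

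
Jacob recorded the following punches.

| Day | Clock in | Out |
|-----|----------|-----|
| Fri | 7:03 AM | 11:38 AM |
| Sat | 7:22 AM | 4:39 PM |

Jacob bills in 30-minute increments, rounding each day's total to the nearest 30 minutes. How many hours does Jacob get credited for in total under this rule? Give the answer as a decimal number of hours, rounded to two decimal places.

Fri: 7:03 AM–11:38 AM = 4 h 35 min → rounds to 4 h 30 min
Sat: 7:22 AM–4:39 PM = 9 h 17 min → rounds to 9 h 30 min
Total credited: 14 h 0 min.

14.00 hours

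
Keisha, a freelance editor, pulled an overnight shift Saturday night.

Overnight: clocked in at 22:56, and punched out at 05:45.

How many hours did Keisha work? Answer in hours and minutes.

Overnight: 22:56 → midnight = 1 h 4 min; midnight → 05:45 = 5 h 45 min; span 6 h 49 min

6 h 49 min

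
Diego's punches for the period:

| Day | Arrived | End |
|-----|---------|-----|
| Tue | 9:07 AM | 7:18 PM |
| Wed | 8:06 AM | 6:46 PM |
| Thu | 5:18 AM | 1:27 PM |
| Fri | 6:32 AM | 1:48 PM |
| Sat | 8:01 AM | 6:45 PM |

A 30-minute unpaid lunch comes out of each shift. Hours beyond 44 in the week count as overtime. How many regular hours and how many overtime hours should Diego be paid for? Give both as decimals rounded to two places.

Tue: 9:07 AM–7:18 PM = 10 h 11 min; less 30 min break → 9 h 41 min
Wed: 8:06 AM–6:46 PM = 10 h 40 min; less 30 min break → 10 h 10 min
Thu: 5:18 AM–1:27 PM = 8 h 9 min; less 30 min break → 7 h 39 min
Fri: 6:32 AM–1:48 PM = 7 h 16 min; less 30 min break → 6 h 46 min
Sat: 8:01 AM–6:45 PM = 10 h 44 min; less 30 min break → 10 h 14 min
Total worked: 44 h 30 min = 44.50 h.
Threshold 44 h → overtime 0 h 30 min, regular 44 h 0 min.

Regular 44.00 hours, overtime 0.50 hours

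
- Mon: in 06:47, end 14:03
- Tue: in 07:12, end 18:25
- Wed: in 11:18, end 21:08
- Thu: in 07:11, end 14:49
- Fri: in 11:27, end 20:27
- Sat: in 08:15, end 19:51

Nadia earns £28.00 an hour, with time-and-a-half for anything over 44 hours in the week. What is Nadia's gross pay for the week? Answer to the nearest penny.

£1759.10

Mon: 06:47–14:03 = 7 h 16 min
Tue: 07:12–18:25 = 11 h 13 min
Wed: 11:18–21:08 = 9 h 50 min
Thu: 07:11–14:49 = 7 h 38 min
Fri: 11:27–20:27 = 9 h 0 min
Sat: 08:15–19:51 = 11 h 36 min
Total worked: 56 h 33 min = 3393 min.
Regular 44 h 0 min = 2640 min at £28.00/h; overtime 12 h 33 min = 753 min at £42.00/h.
Pay = (2640 × £28.00 + 753 × £42.00) ÷ 60 = £1759.10.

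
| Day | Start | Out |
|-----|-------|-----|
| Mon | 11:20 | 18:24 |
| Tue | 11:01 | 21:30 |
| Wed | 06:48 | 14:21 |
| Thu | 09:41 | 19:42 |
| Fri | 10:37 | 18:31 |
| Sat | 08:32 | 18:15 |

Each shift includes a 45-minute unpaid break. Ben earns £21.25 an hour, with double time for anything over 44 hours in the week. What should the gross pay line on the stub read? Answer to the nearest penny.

£1114.92

Mon: 11:20–18:24 = 7 h 4 min; less 45 min break → 6 h 19 min
Tue: 11:01–21:30 = 10 h 29 min; less 45 min break → 9 h 44 min
Wed: 06:48–14:21 = 7 h 33 min; less 45 min break → 6 h 48 min
Thu: 09:41–19:42 = 10 h 1 min; less 45 min break → 9 h 16 min
Fri: 10:37–18:31 = 7 h 54 min; less 45 min break → 7 h 9 min
Sat: 08:32–18:15 = 9 h 43 min; less 45 min break → 8 h 58 min
Total worked: 48 h 14 min = 2894 min.
Regular 44 h 0 min = 2640 min at £21.25/h; overtime 4 h 14 min = 254 min at £42.50/h.
Pay = (2640 × £21.25 + 254 × £42.50) ÷ 60 = £1114.92.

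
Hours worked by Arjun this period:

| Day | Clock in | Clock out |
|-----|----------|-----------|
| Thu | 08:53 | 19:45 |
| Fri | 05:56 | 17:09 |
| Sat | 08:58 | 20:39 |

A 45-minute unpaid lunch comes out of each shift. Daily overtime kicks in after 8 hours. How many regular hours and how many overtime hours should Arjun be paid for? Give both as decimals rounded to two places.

Thu: 08:53–19:45 = 10 h 52 min; less 45 min break → 10 h 7 min
Fri: 05:56–17:09 = 11 h 13 min; less 45 min break → 10 h 28 min
Sat: 08:58–20:39 = 11 h 41 min; less 45 min break → 10 h 56 min
Thu reg 8 h 0 min / OT 2 h 7 min; Fri reg 8 h 0 min / OT 2 h 28 min; Sat reg 8 h 0 min / OT 2 h 56 min.
Totals: regular 24 h 0 min, overtime 7 h 31 min.

Regular 24.00 hours, overtime 7.52 hours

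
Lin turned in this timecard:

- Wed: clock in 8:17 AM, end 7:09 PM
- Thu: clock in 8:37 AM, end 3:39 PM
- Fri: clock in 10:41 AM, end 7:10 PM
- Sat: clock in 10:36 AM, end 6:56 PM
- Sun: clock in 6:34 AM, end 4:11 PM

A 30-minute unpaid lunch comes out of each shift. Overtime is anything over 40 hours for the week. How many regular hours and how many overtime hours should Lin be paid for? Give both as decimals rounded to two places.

Regular 40.00 hours, overtime 1.83 hours

Wed: 8:17 AM–7:09 PM = 10 h 52 min; less 30 min break → 10 h 22 min
Thu: 8:37 AM–3:39 PM = 7 h 2 min; less 30 min break → 6 h 32 min
Fri: 10:41 AM–7:10 PM = 8 h 29 min; less 30 min break → 7 h 59 min
Sat: 10:36 AM–6:56 PM = 8 h 20 min; less 30 min break → 7 h 50 min
Sun: 6:34 AM–4:11 PM = 9 h 37 min; less 30 min break → 9 h 7 min
Total worked: 41 h 50 min = 41.83 h.
Threshold 40 h → overtime 1 h 50 min, regular 40 h 0 min.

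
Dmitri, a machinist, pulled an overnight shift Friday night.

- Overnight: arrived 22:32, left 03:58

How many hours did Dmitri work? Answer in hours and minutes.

Overnight: 22:32 → midnight = 1 h 28 min; midnight → 03:58 = 3 h 58 min; span 5 h 26 min

5 h 26 min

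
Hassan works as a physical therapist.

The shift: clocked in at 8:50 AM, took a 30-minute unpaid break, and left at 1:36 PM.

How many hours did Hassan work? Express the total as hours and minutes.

4 h 16 min

The shift: 8:50 AM–1:36 PM = 4 h 46 min; less 30 min break → 4 h 16 min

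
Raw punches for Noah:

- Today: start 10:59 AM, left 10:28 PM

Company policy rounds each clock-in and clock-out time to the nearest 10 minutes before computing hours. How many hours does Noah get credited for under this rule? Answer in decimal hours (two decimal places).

11.50 hours

Today: in 10:59 AM→11:00 AM, out 10:28 PM→10:30 PM; 11 h 30 min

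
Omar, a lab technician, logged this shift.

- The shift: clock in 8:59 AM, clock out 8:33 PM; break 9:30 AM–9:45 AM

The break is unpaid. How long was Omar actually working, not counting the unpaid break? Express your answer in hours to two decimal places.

11.32 hours

The shift: 8:59 AM–8:33 PM = 11 h 34 min; less 15 min break → 11 h 19 min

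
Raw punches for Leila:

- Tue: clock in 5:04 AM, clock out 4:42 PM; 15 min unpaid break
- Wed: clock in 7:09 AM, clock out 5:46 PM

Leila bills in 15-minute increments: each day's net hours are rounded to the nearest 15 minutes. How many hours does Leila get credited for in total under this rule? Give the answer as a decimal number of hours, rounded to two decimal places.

22.00 hours

Tue: 5:04 AM–4:42 PM = 11 h 38 min − 15 min = 11 h 23 min → rounds to 11 h 30 min
Wed: 7:09 AM–5:46 PM = 10 h 37 min → rounds to 10 h 30 min
Total credited: 22 h 0 min.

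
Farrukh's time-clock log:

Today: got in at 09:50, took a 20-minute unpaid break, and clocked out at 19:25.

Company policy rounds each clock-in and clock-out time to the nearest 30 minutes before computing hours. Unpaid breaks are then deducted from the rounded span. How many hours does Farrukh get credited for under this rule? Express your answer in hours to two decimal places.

Today: in 09:50→10:00, out 19:25→19:30; 9 h 30 min − 20 min = 9 h 10 min

9.17 hours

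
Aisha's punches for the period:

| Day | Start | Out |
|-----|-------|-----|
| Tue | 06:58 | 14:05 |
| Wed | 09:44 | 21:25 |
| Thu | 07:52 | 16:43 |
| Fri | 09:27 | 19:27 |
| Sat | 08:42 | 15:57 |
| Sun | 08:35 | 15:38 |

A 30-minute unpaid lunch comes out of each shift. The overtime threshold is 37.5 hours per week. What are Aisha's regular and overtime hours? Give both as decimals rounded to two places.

Regular 37.50 hours, overtime 11.45 hours

Tue: 06:58–14:05 = 7 h 7 min; less 30 min break → 6 h 37 min
Wed: 09:44–21:25 = 11 h 41 min; less 30 min break → 11 h 11 min
Thu: 07:52–16:43 = 8 h 51 min; less 30 min break → 8 h 21 min
Fri: 09:27–19:27 = 10 h 0 min; less 30 min break → 9 h 30 min
Sat: 08:42–15:57 = 7 h 15 min; less 30 min break → 6 h 45 min
Sun: 08:35–15:38 = 7 h 3 min; less 30 min break → 6 h 33 min
Total worked: 48 h 57 min = 48.95 h.
Threshold 37.5 h → overtime 11 h 27 min, regular 37 h 30 min.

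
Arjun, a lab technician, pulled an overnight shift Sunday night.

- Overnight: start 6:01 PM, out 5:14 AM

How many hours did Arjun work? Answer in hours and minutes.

11 h 13 min

Overnight: 6:01 PM → midnight = 5 h 59 min; midnight → 5:14 AM = 5 h 14 min; span 11 h 13 min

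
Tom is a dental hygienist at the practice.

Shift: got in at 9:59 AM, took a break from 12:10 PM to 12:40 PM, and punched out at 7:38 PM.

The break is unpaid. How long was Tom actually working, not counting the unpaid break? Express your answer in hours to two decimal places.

Shift: 9:59 AM–7:38 PM = 9 h 39 min; less 30 min break → 9 h 9 min

9.15 hours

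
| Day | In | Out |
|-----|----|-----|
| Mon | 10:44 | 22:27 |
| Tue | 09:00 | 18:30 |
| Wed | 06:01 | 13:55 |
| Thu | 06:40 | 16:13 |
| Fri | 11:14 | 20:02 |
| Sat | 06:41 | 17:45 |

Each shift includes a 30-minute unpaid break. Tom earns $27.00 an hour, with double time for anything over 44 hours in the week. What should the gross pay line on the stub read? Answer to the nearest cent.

Mon: 10:44–22:27 = 11 h 43 min; less 30 min break → 11 h 13 min
Tue: 09:00–18:30 = 9 h 30 min; less 30 min break → 9 h 0 min
Wed: 06:01–13:55 = 7 h 54 min; less 30 min break → 7 h 24 min
Thu: 06:40–16:13 = 9 h 33 min; less 30 min break → 9 h 3 min
Fri: 11:14–20:02 = 8 h 48 min; less 30 min break → 8 h 18 min
Sat: 06:41–17:45 = 11 h 4 min; less 30 min break → 10 h 34 min
Total worked: 55 h 32 min = 3332 min.
Regular 44 h 0 min = 2640 min at $27.00/h; overtime 11 h 32 min = 692 min at $54.00/h.
Pay = (2640 × $27.00 + 692 × $54.00) ÷ 60 = $1810.80.

$1810.80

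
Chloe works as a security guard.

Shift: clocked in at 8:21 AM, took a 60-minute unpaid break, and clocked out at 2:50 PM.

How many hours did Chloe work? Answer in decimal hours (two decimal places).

Shift: 8:21 AM–2:50 PM = 6 h 29 min; less 60 min break → 5 h 29 min

5.48 hours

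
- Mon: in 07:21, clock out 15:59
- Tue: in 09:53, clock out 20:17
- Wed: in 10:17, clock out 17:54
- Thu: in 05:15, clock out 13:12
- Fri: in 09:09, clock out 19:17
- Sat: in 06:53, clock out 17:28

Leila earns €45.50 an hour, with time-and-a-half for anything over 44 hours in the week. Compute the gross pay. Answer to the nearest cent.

Mon: 07:21–15:59 = 8 h 38 min
Tue: 09:53–20:17 = 10 h 24 min
Wed: 10:17–17:54 = 7 h 37 min
Thu: 05:15–13:12 = 7 h 57 min
Fri: 09:09–19:17 = 10 h 8 min
Sat: 06:53–17:28 = 10 h 35 min
Total worked: 55 h 19 min = 3319 min.
Regular 44 h 0 min = 2640 min at €45.50/h; overtime 11 h 19 min = 679 min at €68.25/h.
Pay = (2640 × €45.50 + 679 × €68.25) ÷ 60 = €2774.36.

€2774.36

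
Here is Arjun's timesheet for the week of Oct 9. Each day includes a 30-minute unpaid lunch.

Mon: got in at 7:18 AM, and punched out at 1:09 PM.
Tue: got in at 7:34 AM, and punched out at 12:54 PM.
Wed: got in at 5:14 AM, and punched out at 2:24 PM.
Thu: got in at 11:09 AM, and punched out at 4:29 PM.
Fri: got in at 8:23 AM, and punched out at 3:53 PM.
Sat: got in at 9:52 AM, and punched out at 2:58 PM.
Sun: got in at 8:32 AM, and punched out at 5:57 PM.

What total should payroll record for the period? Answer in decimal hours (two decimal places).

44.20 hours

Mon: 7:18 AM–1:09 PM = 5 h 51 min; less 30 min break → 5 h 21 min
Tue: 7:34 AM–12:54 PM = 5 h 20 min; less 30 min break → 4 h 50 min
Wed: 5:14 AM–2:24 PM = 9 h 10 min; less 30 min break → 8 h 40 min
Thu: 11:09 AM–4:29 PM = 5 h 20 min; less 30 min break → 4 h 50 min
Fri: 8:23 AM–3:53 PM = 7 h 30 min; less 30 min break → 7 h 0 min
Sat: 9:52 AM–2:58 PM = 5 h 6 min; less 30 min break → 4 h 36 min
Sun: 8:32 AM–5:57 PM = 9 h 25 min; less 30 min break → 8 h 55 min
Total: 5 h 21 min + 4 h 50 min + 8 h 40 min + 4 h 50 min + 7 h 0 min + 4 h 36 min + 8 h 55 min = 44 h 12 min.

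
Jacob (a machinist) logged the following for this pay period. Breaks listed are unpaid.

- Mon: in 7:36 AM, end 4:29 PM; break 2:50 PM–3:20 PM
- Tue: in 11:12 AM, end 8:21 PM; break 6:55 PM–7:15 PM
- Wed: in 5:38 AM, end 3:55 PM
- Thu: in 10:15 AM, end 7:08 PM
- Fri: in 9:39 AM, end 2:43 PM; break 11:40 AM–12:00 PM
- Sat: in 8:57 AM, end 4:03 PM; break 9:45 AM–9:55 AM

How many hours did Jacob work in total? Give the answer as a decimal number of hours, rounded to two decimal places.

48.03 hours

Mon: 7:36 AM–4:29 PM = 8 h 53 min; less 30 min break → 8 h 23 min
Tue: 11:12 AM–8:21 PM = 9 h 9 min; less 20 min break → 8 h 49 min
Wed: 5:38 AM–3:55 PM = 10 h 17 min
Thu: 10:15 AM–7:08 PM = 8 h 53 min
Fri: 9:39 AM–2:43 PM = 5 h 4 min; less 20 min break → 4 h 44 min
Sat: 8:57 AM–4:03 PM = 7 h 6 min; less 10 min break → 6 h 56 min
Total: 8 h 23 min + 8 h 49 min + 10 h 17 min + 8 h 53 min + 4 h 44 min + 6 h 56 min = 48 h 2 min.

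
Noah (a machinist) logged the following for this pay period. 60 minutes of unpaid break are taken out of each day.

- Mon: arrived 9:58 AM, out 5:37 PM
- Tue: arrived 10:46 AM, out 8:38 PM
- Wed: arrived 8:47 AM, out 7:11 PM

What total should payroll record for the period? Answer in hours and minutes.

24 h 55 min

Mon: 9:58 AM–5:37 PM = 7 h 39 min; less 60 min break → 6 h 39 min
Tue: 10:46 AM–8:38 PM = 9 h 52 min; less 60 min break → 8 h 52 min
Wed: 8:47 AM–7:11 PM = 10 h 24 min; less 60 min break → 9 h 24 min
Total: 6 h 39 min + 8 h 52 min + 9 h 24 min = 24 h 55 min.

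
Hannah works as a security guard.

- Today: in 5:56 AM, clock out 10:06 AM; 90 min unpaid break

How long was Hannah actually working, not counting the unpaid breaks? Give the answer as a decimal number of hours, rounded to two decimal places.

Today: 5:56 AM–10:06 AM = 4 h 10 min; less 90 min break → 2 h 40 min

2.67 hours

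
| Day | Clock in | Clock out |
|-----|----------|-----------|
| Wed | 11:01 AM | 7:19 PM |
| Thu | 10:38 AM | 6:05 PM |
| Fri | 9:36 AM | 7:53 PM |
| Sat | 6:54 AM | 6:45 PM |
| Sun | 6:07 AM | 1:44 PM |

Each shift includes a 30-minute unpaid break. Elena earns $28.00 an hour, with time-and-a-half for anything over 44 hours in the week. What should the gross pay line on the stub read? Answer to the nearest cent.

$1204.00

Wed: 11:01 AM–7:19 PM = 8 h 18 min; less 30 min break → 7 h 48 min
Thu: 10:38 AM–6:05 PM = 7 h 27 min; less 30 min break → 6 h 57 min
Fri: 9:36 AM–7:53 PM = 10 h 17 min; less 30 min break → 9 h 47 min
Sat: 6:54 AM–6:45 PM = 11 h 51 min; less 30 min break → 11 h 21 min
Sun: 6:07 AM–1:44 PM = 7 h 37 min; less 30 min break → 7 h 7 min
Total worked: 43 h 0 min = 2580 min.
Regular 43 h 0 min = 2580 min at $28.00/h; overtime 0 h 0 min = 0 min at $42.00/h.
Pay = (2580 × $28.00 + 0 × $42.00) ÷ 60 = $1204.00.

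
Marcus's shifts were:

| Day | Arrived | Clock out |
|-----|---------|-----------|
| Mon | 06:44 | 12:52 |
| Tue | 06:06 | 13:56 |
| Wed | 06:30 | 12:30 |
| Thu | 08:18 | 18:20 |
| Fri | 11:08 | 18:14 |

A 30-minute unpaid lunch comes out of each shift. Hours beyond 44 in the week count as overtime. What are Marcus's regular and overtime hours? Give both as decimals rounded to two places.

Mon: 06:44–12:52 = 6 h 8 min; less 30 min break → 5 h 38 min
Tue: 06:06–13:56 = 7 h 50 min; less 30 min break → 7 h 20 min
Wed: 06:30–12:30 = 6 h 0 min; less 30 min break → 5 h 30 min
Thu: 08:18–18:20 = 10 h 2 min; less 30 min break → 9 h 32 min
Fri: 11:08–18:14 = 7 h 6 min; less 30 min break → 6 h 36 min
Total worked: 34 h 36 min = 34.60 h.
Threshold 44 h → overtime 0 h 0 min, regular 34 h 36 min.

Regular 34.60 hours, overtime 0.00 hours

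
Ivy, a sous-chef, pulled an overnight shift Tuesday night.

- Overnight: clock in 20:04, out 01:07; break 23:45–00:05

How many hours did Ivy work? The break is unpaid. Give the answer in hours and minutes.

4 h 43 min

Overnight: 20:04 → midnight = 3 h 56 min; midnight → 01:07 = 1 h 7 min; span 5 h 3 min; less 20 min break → 4 h 43 min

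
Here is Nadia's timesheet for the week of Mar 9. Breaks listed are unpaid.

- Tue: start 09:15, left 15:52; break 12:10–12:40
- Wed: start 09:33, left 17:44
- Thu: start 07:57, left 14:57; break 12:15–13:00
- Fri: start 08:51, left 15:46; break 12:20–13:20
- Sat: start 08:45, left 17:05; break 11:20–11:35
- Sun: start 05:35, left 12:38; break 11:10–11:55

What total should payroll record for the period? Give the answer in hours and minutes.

Tue: 09:15–15:52 = 6 h 37 min; less 30 min break → 6 h 7 min
Wed: 09:33–17:44 = 8 h 11 min
Thu: 07:57–14:57 = 7 h 0 min; less 45 min break → 6 h 15 min
Fri: 08:51–15:46 = 6 h 55 min; less 60 min break → 5 h 55 min
Sat: 08:45–17:05 = 8 h 20 min; less 15 min break → 8 h 5 min
Sun: 05:35–12:38 = 7 h 3 min; less 45 min break → 6 h 18 min
Total: 6 h 7 min + 8 h 11 min + 6 h 15 min + 5 h 55 min + 8 h 5 min + 6 h 18 min = 40 h 51 min.

40 h 51 min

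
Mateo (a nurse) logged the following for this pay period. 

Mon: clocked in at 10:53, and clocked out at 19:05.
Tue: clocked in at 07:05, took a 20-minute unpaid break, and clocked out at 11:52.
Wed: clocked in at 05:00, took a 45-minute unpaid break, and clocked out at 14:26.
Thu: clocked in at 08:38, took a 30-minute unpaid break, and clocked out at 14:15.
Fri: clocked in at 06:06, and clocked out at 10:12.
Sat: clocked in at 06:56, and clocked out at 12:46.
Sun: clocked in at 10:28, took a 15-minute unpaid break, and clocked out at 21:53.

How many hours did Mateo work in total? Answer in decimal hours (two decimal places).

47.55 hours

Mon: 10:53–19:05 = 8 h 12 min
Tue: 07:05–11:52 = 4 h 47 min; less 20 min break → 4 h 27 min
Wed: 05:00–14:26 = 9 h 26 min; less 45 min break → 8 h 41 min
Thu: 08:38–14:15 = 5 h 37 min; less 30 min break → 5 h 7 min
Fri: 06:06–10:12 = 4 h 6 min
Sat: 06:56–12:46 = 5 h 50 min
Sun: 10:28–21:53 = 11 h 25 min; less 15 min break → 11 h 10 min
Total: 8 h 12 min + 4 h 27 min + 8 h 41 min + 5 h 7 min + 4 h 6 min + 5 h 50 min + 11 h 10 min = 47 h 33 min.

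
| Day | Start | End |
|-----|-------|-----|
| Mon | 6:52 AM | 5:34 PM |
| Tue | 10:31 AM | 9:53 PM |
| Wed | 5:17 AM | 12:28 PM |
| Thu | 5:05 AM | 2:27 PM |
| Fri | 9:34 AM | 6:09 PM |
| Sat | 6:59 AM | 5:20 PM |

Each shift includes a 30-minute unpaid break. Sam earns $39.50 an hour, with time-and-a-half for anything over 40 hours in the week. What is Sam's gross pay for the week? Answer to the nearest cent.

$2442.09

Mon: 6:52 AM–5:34 PM = 10 h 42 min; less 30 min break → 10 h 12 min
Tue: 10:31 AM–9:53 PM = 11 h 22 min; less 30 min break → 10 h 52 min
Wed: 5:17 AM–12:28 PM = 7 h 11 min; less 30 min break → 6 h 41 min
Thu: 5:05 AM–2:27 PM = 9 h 22 min; less 30 min break → 8 h 52 min
Fri: 9:34 AM–6:09 PM = 8 h 35 min; less 30 min break → 8 h 5 min
Sat: 6:59 AM–5:20 PM = 10 h 21 min; less 30 min break → 9 h 51 min
Total worked: 54 h 33 min = 3273 min.
Regular 40 h 0 min = 2400 min at $39.50/h; overtime 14 h 33 min = 873 min at $59.25/h.
Pay = (2400 × $39.50 + 873 × $59.25) ÷ 60 = $2442.09.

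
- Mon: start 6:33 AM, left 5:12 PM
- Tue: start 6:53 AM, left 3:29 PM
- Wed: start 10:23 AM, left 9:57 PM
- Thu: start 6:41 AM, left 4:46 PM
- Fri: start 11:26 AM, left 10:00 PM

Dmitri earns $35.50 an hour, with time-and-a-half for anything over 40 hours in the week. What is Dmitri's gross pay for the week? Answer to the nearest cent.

Mon: 6:33 AM–5:12 PM = 10 h 39 min
Tue: 6:53 AM–3:29 PM = 8 h 36 min
Wed: 10:23 AM–9:57 PM = 11 h 34 min
Thu: 6:41 AM–4:46 PM = 10 h 5 min
Fri: 11:26 AM–10:00 PM = 10 h 34 min
Total worked: 51 h 28 min = 3088 min.
Regular 40 h 0 min = 2400 min at $35.50/h; overtime 11 h 28 min = 688 min at $53.25/h.
Pay = (2400 × $35.50 + 688 × $53.25) ÷ 60 = $2030.60.

$2030.60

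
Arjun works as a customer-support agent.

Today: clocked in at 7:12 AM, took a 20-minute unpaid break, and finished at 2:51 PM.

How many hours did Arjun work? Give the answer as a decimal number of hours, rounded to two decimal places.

7.32 hours

Today: 7:12 AM–2:51 PM = 7 h 39 min; less 20 min break → 7 h 19 min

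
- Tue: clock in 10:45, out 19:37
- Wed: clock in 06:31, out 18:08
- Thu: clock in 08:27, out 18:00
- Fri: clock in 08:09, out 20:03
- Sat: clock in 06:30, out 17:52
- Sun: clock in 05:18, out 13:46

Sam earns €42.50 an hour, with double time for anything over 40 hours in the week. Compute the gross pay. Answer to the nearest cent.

Tue: 10:45–19:37 = 8 h 52 min
Wed: 06:31–18:08 = 11 h 37 min
Thu: 08:27–18:00 = 9 h 33 min
Fri: 08:09–20:03 = 11 h 54 min
Sat: 06:30–17:52 = 11 h 22 min
Sun: 05:18–13:46 = 8 h 28 min
Total worked: 61 h 46 min = 3706 min.
Regular 40 h 0 min = 2400 min at €42.50/h; overtime 21 h 46 min = 1306 min at €85.00/h.
Pay = (2400 × €42.50 + 1306 × €85.00) ÷ 60 = €3550.17.

€3550.17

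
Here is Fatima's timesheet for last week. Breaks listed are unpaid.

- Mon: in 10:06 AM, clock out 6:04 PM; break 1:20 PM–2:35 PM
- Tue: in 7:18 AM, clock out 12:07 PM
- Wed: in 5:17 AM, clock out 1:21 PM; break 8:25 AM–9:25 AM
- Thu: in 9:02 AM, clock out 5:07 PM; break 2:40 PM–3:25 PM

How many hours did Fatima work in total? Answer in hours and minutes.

25 h 56 min

Mon: 10:06 AM–6:04 PM = 7 h 58 min; less 75 min break → 6 h 43 min
Tue: 7:18 AM–12:07 PM = 4 h 49 min
Wed: 5:17 AM–1:21 PM = 8 h 4 min; less 60 min break → 7 h 4 min
Thu: 9:02 AM–5:07 PM = 8 h 5 min; less 45 min break → 7 h 20 min
Total: 6 h 43 min + 4 h 49 min + 7 h 4 min + 7 h 20 min = 25 h 56 min.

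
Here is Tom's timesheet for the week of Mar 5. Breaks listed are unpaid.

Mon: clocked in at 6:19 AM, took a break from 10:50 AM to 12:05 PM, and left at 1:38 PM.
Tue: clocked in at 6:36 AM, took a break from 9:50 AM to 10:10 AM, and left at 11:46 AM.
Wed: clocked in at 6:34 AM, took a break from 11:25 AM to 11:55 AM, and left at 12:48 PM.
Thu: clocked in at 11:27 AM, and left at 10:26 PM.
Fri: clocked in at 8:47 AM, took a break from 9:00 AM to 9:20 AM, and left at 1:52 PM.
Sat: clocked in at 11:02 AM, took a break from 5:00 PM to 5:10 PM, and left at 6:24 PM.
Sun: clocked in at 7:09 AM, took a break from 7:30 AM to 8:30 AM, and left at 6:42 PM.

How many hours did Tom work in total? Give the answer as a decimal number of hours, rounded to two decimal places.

50.12 hours

Mon: 6:19 AM–1:38 PM = 7 h 19 min; less 75 min break → 6 h 4 min
Tue: 6:36 AM–11:46 AM = 5 h 10 min; less 20 min break → 4 h 50 min
Wed: 6:34 AM–12:48 PM = 6 h 14 min; less 30 min break → 5 h 44 min
Thu: 11:27 AM–10:26 PM = 10 h 59 min
Fri: 8:47 AM–1:52 PM = 5 h 5 min; less 20 min break → 4 h 45 min
Sat: 11:02 AM–6:24 PM = 7 h 22 min; less 10 min break → 7 h 12 min
Sun: 7:09 AM–6:42 PM = 11 h 33 min; less 60 min break → 10 h 33 min
Total: 6 h 4 min + 4 h 50 min + 5 h 44 min + 10 h 59 min + 4 h 45 min + 7 h 12 min + 10 h 33 min = 50 h 7 min.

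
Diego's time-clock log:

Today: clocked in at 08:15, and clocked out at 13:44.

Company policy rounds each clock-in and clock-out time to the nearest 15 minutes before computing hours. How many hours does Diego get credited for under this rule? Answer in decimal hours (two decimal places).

5.50 hours

Today: in 08:15→08:15, out 13:44→13:45; 5 h 30 min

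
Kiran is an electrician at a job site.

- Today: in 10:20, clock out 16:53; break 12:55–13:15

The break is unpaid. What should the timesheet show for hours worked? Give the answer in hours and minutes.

6 h 13 min

Today: 10:20–16:53 = 6 h 33 min; less 20 min break → 6 h 13 min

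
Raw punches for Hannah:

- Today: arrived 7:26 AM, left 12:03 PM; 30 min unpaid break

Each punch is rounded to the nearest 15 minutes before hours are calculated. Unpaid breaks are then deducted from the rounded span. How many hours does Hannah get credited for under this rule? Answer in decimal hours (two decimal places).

4.00 hours

Today: in 7:26 AM→7:30 AM, out 12:03 PM→12:00 PM; 4 h 30 min − 30 min = 4 h 0 min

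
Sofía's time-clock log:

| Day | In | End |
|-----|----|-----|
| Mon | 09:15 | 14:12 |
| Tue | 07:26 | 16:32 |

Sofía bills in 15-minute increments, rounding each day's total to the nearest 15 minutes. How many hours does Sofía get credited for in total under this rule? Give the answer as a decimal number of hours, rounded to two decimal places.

Mon: 09:15–14:12 = 4 h 57 min → rounds to 5 h 0 min
Tue: 07:26–16:32 = 9 h 6 min → rounds to 9 h 0 min
Total credited: 14 h 0 min.

14.00 hours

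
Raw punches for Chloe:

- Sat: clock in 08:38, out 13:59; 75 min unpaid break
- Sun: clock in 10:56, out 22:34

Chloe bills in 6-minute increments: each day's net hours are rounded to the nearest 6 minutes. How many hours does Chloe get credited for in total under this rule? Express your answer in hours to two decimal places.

15.70 hours

Sat: 08:38–13:59 = 5 h 21 min − 75 min = 4 h 6 min → rounds to 4 h 6 min
Sun: 10:56–22:34 = 11 h 38 min → rounds to 11 h 36 min
Total credited: 15 h 42 min.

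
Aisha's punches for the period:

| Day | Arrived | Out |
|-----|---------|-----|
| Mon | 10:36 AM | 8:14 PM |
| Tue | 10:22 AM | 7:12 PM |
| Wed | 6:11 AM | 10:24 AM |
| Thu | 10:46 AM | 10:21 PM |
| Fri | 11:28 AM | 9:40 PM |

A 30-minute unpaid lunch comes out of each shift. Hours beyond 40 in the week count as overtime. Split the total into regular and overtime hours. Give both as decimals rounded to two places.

Regular 40.00 hours, overtime 1.97 hours

Mon: 10:36 AM–8:14 PM = 9 h 38 min; less 30 min break → 9 h 8 min
Tue: 10:22 AM–7:12 PM = 8 h 50 min; less 30 min break → 8 h 20 min
Wed: 6:11 AM–10:24 AM = 4 h 13 min; less 30 min break → 3 h 43 min
Thu: 10:46 AM–10:21 PM = 11 h 35 min; less 30 min break → 11 h 5 min
Fri: 11:28 AM–9:40 PM = 10 h 12 min; less 30 min break → 9 h 42 min
Total worked: 41 h 58 min = 41.97 h.
Threshold 40 h → overtime 1 h 58 min, regular 40 h 0 min.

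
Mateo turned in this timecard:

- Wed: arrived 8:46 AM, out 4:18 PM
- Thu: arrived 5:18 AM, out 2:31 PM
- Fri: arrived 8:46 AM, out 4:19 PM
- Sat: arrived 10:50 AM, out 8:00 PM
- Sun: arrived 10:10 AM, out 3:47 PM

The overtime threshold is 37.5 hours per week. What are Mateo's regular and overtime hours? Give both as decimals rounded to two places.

Wed: 8:46 AM–4:18 PM = 7 h 32 min
Thu: 5:18 AM–2:31 PM = 9 h 13 min
Fri: 8:46 AM–4:19 PM = 7 h 33 min
Sat: 10:50 AM–8:00 PM = 9 h 10 min
Sun: 10:10 AM–3:47 PM = 5 h 37 min
Total worked: 39 h 5 min = 39.08 h.
Threshold 37.5 h → overtime 1 h 35 min, regular 37 h 30 min.

Regular 37.50 hours, overtime 1.58 hours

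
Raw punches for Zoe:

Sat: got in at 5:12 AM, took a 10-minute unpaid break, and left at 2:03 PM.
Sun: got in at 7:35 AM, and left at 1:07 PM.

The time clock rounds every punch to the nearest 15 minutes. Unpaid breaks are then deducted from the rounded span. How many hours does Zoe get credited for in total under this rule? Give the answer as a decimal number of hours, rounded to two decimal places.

Sat: in 5:12 AM→5:15 AM, out 2:03 PM→2:00 PM; 8 h 45 min − 10 min = 8 h 35 min
Sun: in 7:35 AM→7:30 AM, out 1:07 PM→1:00 PM; 5 h 30 min
Total credited: 14 h 5 min.

14.08 hours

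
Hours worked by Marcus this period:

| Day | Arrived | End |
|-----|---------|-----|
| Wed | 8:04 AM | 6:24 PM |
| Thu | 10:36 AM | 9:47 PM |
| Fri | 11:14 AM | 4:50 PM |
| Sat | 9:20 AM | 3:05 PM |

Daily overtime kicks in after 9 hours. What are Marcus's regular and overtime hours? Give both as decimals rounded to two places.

Wed: 8:04 AM–6:24 PM = 10 h 20 min
Thu: 10:36 AM–9:47 PM = 11 h 11 min
Fri: 11:14 AM–4:50 PM = 5 h 36 min
Sat: 9:20 AM–3:05 PM = 5 h 45 min
Wed reg 9 h 0 min / OT 1 h 20 min; Thu reg 9 h 0 min / OT 2 h 11 min; Fri reg 5 h 36 min / OT 0 h 0 min; Sat reg 5 h 45 min / OT 0 h 0 min.
Totals: regular 29 h 21 min, overtime 3 h 31 min.

Regular 29.35 hours, overtime 3.52 hours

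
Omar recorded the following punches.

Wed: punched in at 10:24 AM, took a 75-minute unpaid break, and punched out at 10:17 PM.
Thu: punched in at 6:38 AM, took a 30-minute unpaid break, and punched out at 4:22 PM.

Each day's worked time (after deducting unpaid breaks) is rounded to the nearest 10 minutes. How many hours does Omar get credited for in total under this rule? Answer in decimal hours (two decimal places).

Wed: 10:24 AM–10:17 PM = 11 h 53 min − 75 min = 10 h 38 min → rounds to 10 h 40 min
Thu: 6:38 AM–4:22 PM = 9 h 44 min − 30 min = 9 h 14 min → rounds to 9 h 10 min
Total credited: 19 h 50 min.

19.83 hours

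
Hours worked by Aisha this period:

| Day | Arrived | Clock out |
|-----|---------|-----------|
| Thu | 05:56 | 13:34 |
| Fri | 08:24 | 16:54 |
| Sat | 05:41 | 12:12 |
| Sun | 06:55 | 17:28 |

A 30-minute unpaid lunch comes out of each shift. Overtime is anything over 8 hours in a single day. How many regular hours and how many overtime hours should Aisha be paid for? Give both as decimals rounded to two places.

Thu: 05:56–13:34 = 7 h 38 min; less 30 min break → 7 h 8 min
Fri: 08:24–16:54 = 8 h 30 min; less 30 min break → 8 h 0 min
Sat: 05:41–12:12 = 6 h 31 min; less 30 min break → 6 h 1 min
Sun: 06:55–17:28 = 10 h 33 min; less 30 min break → 10 h 3 min
Thu reg 7 h 8 min / OT 0 h 0 min; Fri reg 8 h 0 min / OT 0 h 0 min; Sat reg 6 h 1 min / OT 0 h 0 min; Sun reg 8 h 0 min / OT 2 h 3 min.
Totals: regular 29 h 9 min, overtime 2 h 3 min.

Regular 29.15 hours, overtime 2.05 hours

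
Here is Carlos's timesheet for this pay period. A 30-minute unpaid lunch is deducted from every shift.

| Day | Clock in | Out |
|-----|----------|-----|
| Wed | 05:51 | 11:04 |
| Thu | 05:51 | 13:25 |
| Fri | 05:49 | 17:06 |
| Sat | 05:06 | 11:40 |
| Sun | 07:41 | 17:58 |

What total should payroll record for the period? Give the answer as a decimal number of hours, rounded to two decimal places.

Wed: 05:51–11:04 = 5 h 13 min; less 30 min break → 4 h 43 min
Thu: 05:51–13:25 = 7 h 34 min; less 30 min break → 7 h 4 min
Fri: 05:49–17:06 = 11 h 17 min; less 30 min break → 10 h 47 min
Sat: 05:06–11:40 = 6 h 34 min; less 30 min break → 6 h 4 min
Sun: 07:41–17:58 = 10 h 17 min; less 30 min break → 9 h 47 min
Total: 4 h 43 min + 7 h 4 min + 10 h 47 min + 6 h 4 min + 9 h 47 min = 38 h 25 min.

38.42 hours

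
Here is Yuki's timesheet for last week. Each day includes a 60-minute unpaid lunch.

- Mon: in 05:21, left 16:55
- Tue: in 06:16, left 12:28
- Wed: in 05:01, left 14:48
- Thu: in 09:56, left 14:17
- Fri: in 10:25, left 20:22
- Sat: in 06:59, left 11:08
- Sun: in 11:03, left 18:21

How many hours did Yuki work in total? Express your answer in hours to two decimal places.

46.30 hours

Mon: 05:21–16:55 = 11 h 34 min; less 60 min break → 10 h 34 min
Tue: 06:16–12:28 = 6 h 12 min; less 60 min break → 5 h 12 min
Wed: 05:01–14:48 = 9 h 47 min; less 60 min break → 8 h 47 min
Thu: 09:56–14:17 = 4 h 21 min; less 60 min break → 3 h 21 min
Fri: 10:25–20:22 = 9 h 57 min; less 60 min break → 8 h 57 min
Sat: 06:59–11:08 = 4 h 9 min; less 60 min break → 3 h 9 min
Sun: 11:03–18:21 = 7 h 18 min; less 60 min break → 6 h 18 min
Total: 10 h 34 min + 5 h 12 min + 8 h 47 min + 3 h 21 min + 8 h 57 min + 3 h 9 min + 6 h 18 min = 46 h 18 min.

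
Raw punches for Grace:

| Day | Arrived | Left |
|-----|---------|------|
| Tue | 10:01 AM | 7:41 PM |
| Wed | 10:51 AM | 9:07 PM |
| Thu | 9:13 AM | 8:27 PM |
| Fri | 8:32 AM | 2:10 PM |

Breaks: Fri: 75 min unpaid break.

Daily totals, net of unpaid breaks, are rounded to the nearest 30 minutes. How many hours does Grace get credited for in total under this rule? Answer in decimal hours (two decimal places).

35.50 hours

Tue: 10:01 AM–7:41 PM = 9 h 40 min → rounds to 9 h 30 min
Wed: 10:51 AM–9:07 PM = 10 h 16 min → rounds to 10 h 30 min
Thu: 9:13 AM–8:27 PM = 11 h 14 min → rounds to 11 h 0 min
Fri: 8:32 AM–2:10 PM = 5 h 38 min − 75 min = 4 h 23 min → rounds to 4 h 30 min
Total credited: 35 h 30 min.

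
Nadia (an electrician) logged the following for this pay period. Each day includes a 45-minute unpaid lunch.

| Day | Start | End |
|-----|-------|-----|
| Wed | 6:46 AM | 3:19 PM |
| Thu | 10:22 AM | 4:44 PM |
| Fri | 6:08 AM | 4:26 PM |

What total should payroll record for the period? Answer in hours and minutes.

22 h 58 min

Wed: 6:46 AM–3:19 PM = 8 h 33 min; less 45 min break → 7 h 48 min
Thu: 10:22 AM–4:44 PM = 6 h 22 min; less 45 min break → 5 h 37 min
Fri: 6:08 AM–4:26 PM = 10 h 18 min; less 45 min break → 9 h 33 min
Total: 7 h 48 min + 5 h 37 min + 9 h 33 min = 22 h 58 min.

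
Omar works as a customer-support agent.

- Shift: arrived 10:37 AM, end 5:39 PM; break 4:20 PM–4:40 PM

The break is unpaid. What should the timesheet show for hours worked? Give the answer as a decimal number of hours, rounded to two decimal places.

Shift: 10:37 AM–5:39 PM = 7 h 2 min; less 20 min break → 6 h 42 min

6.70 hours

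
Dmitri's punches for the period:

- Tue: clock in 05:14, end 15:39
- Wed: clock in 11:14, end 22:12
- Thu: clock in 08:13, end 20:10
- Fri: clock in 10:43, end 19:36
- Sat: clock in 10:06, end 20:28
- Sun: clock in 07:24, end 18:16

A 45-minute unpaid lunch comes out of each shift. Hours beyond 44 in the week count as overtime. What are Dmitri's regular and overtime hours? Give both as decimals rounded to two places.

Regular 44.00 hours, overtime 14.95 hours

Tue: 05:14–15:39 = 10 h 25 min; less 45 min break → 9 h 40 min
Wed: 11:14–22:12 = 10 h 58 min; less 45 min break → 10 h 13 min
Thu: 08:13–20:10 = 11 h 57 min; less 45 min break → 11 h 12 min
Fri: 10:43–19:36 = 8 h 53 min; less 45 min break → 8 h 8 min
Sat: 10:06–20:28 = 10 h 22 min; less 45 min break → 9 h 37 min
Sun: 07:24–18:16 = 10 h 52 min; less 45 min break → 10 h 7 min
Total worked: 58 h 57 min = 58.95 h.
Threshold 44 h → overtime 14 h 57 min, regular 44 h 0 min.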